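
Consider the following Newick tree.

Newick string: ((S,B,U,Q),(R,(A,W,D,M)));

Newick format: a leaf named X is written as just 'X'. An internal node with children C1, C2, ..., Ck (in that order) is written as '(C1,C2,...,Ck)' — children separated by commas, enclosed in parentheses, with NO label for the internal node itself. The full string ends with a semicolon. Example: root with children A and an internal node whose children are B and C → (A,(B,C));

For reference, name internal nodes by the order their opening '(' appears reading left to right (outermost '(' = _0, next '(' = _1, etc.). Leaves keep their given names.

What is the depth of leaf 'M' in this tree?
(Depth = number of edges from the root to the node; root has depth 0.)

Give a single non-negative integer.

Answer: 3

Derivation:
Newick: ((S,B,U,Q),(R,(A,W,D,M)));
Naming internals by '(' encounter order: outermost '(' = _0, next = _1, ...
Query node: M
Path from root: _0 -> _2 -> _3 -> M
Depth of M: 3 (number of edges from root)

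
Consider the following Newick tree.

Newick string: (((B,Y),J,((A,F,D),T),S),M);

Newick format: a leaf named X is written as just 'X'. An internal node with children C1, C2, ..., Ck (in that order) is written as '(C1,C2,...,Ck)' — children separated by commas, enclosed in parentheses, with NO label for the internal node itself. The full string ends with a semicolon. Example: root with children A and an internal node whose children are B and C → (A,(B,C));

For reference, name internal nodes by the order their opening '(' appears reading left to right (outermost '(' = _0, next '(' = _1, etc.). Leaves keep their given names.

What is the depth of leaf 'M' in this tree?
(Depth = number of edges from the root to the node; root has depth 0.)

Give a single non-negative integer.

Newick: (((B,Y),J,((A,F,D),T),S),M);
Naming internals by '(' encounter order: outermost '(' = _0, next = _1, ...
Query node: M
Path from root: _0 -> M
Depth of M: 1 (number of edges from root)

Answer: 1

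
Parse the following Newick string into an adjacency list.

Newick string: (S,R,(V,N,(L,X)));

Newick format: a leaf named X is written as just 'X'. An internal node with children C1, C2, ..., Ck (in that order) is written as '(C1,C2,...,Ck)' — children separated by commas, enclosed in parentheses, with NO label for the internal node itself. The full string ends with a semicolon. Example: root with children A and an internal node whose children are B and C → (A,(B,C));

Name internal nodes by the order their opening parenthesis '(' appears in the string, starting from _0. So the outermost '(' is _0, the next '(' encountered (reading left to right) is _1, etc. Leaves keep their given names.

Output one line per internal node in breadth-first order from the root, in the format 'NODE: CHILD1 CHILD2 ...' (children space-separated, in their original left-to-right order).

Input: (S,R,(V,N,(L,X)));
Scanning left-to-right, naming '(' by encounter order:
  pos 0: '(' -> open internal node _0 (depth 1)
  pos 5: '(' -> open internal node _1 (depth 2)
  pos 10: '(' -> open internal node _2 (depth 3)
  pos 14: ')' -> close internal node _2 (now at depth 2)
  pos 15: ')' -> close internal node _1 (now at depth 1)
  pos 16: ')' -> close internal node _0 (now at depth 0)
Total internal nodes: 3
BFS adjacency from root:
  _0: S R _1
  _1: V N _2
  _2: L X

Answer: _0: S R _1
_1: V N _2
_2: L X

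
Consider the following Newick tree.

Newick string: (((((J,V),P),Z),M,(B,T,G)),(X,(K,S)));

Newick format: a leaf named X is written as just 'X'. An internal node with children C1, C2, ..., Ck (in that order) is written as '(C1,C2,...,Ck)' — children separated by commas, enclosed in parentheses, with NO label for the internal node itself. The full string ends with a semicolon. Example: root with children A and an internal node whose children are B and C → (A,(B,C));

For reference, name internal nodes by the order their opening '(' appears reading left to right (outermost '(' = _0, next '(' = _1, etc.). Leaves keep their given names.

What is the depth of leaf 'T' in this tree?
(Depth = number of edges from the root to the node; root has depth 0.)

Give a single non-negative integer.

Newick: (((((J,V),P),Z),M,(B,T,G)),(X,(K,S)));
Naming internals by '(' encounter order: outermost '(' = _0, next = _1, ...
Query node: T
Path from root: _0 -> _1 -> _5 -> T
Depth of T: 3 (number of edges from root)

Answer: 3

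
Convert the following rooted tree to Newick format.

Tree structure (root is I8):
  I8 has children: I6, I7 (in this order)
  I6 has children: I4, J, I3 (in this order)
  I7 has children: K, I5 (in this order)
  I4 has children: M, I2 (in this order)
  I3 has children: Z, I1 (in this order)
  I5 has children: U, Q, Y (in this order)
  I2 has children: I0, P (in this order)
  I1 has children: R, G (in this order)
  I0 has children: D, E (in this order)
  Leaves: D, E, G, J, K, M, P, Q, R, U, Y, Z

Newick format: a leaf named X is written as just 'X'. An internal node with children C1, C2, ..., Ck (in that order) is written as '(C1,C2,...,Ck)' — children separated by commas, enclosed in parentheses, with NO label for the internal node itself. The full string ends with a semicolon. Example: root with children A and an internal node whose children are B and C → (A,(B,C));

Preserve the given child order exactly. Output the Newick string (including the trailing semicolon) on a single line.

Answer: (((M,((D,E),P)),J,(Z,(R,G))),(K,(U,Q,Y)));

Derivation:
internal I8 with children ['I6', 'I7']
  internal I6 with children ['I4', 'J', 'I3']
    internal I4 with children ['M', 'I2']
      leaf 'M' → 'M'
      internal I2 with children ['I0', 'P']
        internal I0 with children ['D', 'E']
          leaf 'D' → 'D'
          leaf 'E' → 'E'
        → '(D,E)'
        leaf 'P' → 'P'
      → '((D,E),P)'
    → '(M,((D,E),P))'
    leaf 'J' → 'J'
    internal I3 with children ['Z', 'I1']
      leaf 'Z' → 'Z'
      internal I1 with children ['R', 'G']
        leaf 'R' → 'R'
        leaf 'G' → 'G'
      → '(R,G)'
    → '(Z,(R,G))'
  → '((M,((D,E),P)),J,(Z,(R,G)))'
  internal I7 with children ['K', 'I5']
    leaf 'K' → 'K'
    internal I5 with children ['U', 'Q', 'Y']
      leaf 'U' → 'U'
      leaf 'Q' → 'Q'
      leaf 'Y' → 'Y'
    → '(U,Q,Y)'
  → '(K,(U,Q,Y))'
→ '(((M,((D,E),P)),J,(Z,(R,G))),(K,(U,Q,Y)))'
Final: (((M,((D,E),P)),J,(Z,(R,G))),(K,(U,Q,Y)));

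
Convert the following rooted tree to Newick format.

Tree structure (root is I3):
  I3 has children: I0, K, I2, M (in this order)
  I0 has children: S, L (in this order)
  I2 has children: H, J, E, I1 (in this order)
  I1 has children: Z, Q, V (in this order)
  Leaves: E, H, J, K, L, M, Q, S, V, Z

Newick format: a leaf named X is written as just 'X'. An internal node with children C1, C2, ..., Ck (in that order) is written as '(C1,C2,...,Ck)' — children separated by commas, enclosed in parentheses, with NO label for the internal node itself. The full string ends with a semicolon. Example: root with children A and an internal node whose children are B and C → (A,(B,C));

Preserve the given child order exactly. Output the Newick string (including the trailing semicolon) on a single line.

internal I3 with children ['I0', 'K', 'I2', 'M']
  internal I0 with children ['S', 'L']
    leaf 'S' → 'S'
    leaf 'L' → 'L'
  → '(S,L)'
  leaf 'K' → 'K'
  internal I2 with children ['H', 'J', 'E', 'I1']
    leaf 'H' → 'H'
    leaf 'J' → 'J'
    leaf 'E' → 'E'
    internal I1 with children ['Z', 'Q', 'V']
      leaf 'Z' → 'Z'
      leaf 'Q' → 'Q'
      leaf 'V' → 'V'
    → '(Z,Q,V)'
  → '(H,J,E,(Z,Q,V))'
  leaf 'M' → 'M'
→ '((S,L),K,(H,J,E,(Z,Q,V)),M)'
Final: ((S,L),K,(H,J,E,(Z,Q,V)),M);

Answer: ((S,L),K,(H,J,E,(Z,Q,V)),M);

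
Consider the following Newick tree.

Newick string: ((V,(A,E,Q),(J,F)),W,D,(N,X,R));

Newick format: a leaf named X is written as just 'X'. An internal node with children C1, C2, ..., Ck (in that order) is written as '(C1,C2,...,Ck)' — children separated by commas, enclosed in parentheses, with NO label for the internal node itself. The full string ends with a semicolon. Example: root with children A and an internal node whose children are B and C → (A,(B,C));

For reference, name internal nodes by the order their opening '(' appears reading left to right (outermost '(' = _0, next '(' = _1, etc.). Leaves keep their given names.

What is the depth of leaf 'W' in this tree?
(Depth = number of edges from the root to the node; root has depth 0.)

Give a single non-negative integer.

Newick: ((V,(A,E,Q),(J,F)),W,D,(N,X,R));
Naming internals by '(' encounter order: outermost '(' = _0, next = _1, ...
Query node: W
Path from root: _0 -> W
Depth of W: 1 (number of edges from root)

Answer: 1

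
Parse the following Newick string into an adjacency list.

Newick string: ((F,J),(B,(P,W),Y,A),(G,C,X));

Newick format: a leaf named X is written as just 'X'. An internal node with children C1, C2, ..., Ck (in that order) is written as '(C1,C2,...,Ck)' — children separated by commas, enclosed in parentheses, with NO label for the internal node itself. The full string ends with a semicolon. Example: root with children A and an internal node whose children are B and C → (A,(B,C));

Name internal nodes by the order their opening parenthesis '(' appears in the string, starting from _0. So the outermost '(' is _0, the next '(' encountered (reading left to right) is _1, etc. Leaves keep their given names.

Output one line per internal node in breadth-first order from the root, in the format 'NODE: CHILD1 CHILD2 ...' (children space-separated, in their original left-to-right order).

Input: ((F,J),(B,(P,W),Y,A),(G,C,X));
Scanning left-to-right, naming '(' by encounter order:
  pos 0: '(' -> open internal node _0 (depth 1)
  pos 1: '(' -> open internal node _1 (depth 2)
  pos 5: ')' -> close internal node _1 (now at depth 1)
  pos 7: '(' -> open internal node _2 (depth 2)
  pos 10: '(' -> open internal node _3 (depth 3)
  pos 14: ')' -> close internal node _3 (now at depth 2)
  pos 19: ')' -> close internal node _2 (now at depth 1)
  pos 21: '(' -> open internal node _4 (depth 2)
  pos 27: ')' -> close internal node _4 (now at depth 1)
  pos 28: ')' -> close internal node _0 (now at depth 0)
Total internal nodes: 5
BFS adjacency from root:
  _0: _1 _2 _4
  _1: F J
  _2: B _3 Y A
  _4: G C X
  _3: P W

Answer: _0: _1 _2 _4
_1: F J
_2: B _3 Y A
_4: G C X
_3: P W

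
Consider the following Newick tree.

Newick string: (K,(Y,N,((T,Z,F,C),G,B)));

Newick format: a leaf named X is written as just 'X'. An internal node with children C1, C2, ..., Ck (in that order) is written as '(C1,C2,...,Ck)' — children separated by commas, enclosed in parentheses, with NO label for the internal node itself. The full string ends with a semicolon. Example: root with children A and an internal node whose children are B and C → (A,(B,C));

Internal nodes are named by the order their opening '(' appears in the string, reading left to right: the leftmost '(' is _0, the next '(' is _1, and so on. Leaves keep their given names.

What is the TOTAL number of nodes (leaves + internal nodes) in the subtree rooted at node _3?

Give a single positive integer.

Answer: 5

Derivation:
Newick: (K,(Y,N,((T,Z,F,C),G,B)));
Locate _3: it is the '(' at position 9 (the 4th '(' reading left to right).
Query: subtree rooted at _3
_3: subtree_size = 1 + 4
  T: subtree_size = 1 + 0
  Z: subtree_size = 1 + 0
  F: subtree_size = 1 + 0
  C: subtree_size = 1 + 0
Total subtree size of _3: 5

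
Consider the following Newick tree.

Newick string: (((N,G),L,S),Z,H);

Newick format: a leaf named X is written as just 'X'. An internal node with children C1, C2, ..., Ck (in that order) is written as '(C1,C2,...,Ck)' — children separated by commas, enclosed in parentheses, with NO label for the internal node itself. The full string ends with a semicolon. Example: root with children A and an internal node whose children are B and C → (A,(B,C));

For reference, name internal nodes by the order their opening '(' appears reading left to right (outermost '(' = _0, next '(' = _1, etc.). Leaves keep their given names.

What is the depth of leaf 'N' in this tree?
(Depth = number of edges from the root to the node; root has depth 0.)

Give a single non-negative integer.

Answer: 3

Derivation:
Newick: (((N,G),L,S),Z,H);
Naming internals by '(' encounter order: outermost '(' = _0, next = _1, ...
Query node: N
Path from root: _0 -> _1 -> _2 -> N
Depth of N: 3 (number of edges from root)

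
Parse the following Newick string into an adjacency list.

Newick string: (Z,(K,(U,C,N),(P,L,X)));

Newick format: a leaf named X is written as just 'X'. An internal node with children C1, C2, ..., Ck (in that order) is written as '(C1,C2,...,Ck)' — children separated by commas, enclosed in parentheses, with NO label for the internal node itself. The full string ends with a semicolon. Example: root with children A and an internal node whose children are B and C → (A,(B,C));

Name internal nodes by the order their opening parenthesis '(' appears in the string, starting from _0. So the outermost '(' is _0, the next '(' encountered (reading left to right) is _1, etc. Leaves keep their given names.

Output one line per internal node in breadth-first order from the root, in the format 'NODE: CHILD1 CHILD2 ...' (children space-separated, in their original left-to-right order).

Input: (Z,(K,(U,C,N),(P,L,X)));
Scanning left-to-right, naming '(' by encounter order:
  pos 0: '(' -> open internal node _0 (depth 1)
  pos 3: '(' -> open internal node _1 (depth 2)
  pos 6: '(' -> open internal node _2 (depth 3)
  pos 12: ')' -> close internal node _2 (now at depth 2)
  pos 14: '(' -> open internal node _3 (depth 3)
  pos 20: ')' -> close internal node _3 (now at depth 2)
  pos 21: ')' -> close internal node _1 (now at depth 1)
  pos 22: ')' -> close internal node _0 (now at depth 0)
Total internal nodes: 4
BFS adjacency from root:
  _0: Z _1
  _1: K _2 _3
  _2: U C N
  _3: P L X

Answer: _0: Z _1
_1: K _2 _3
_2: U C N
_3: P L X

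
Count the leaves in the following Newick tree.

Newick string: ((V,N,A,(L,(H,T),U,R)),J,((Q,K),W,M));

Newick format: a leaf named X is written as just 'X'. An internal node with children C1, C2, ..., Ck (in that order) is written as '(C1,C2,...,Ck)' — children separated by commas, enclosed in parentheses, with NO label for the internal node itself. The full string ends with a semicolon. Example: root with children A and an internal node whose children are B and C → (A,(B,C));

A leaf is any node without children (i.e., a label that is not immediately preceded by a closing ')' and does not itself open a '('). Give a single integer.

Answer: 13

Derivation:
Newick: ((V,N,A,(L,(H,T),U,R)),J,((Q,K),W,M));
Scan left-to-right; a leaf is any maximal label run not followed by '(':
  pos 2: leaf 'V' → count = 1
  pos 4: leaf 'N' → count = 2
  pos 6: leaf 'A' → count = 3
  pos 9: leaf 'L' → count = 4
  pos 12: leaf 'H' → count = 5
  pos 14: leaf 'T' → count = 6
  pos 17: leaf 'U' → count = 7
  pos 19: leaf 'R' → count = 8
  pos 23: leaf 'J' → count = 9
  pos 27: leaf 'Q' → count = 10
  pos 29: leaf 'K' → count = 11
  pos 32: leaf 'W' → count = 12
  pos 34: leaf 'M' → count = 13
Total leaves: 13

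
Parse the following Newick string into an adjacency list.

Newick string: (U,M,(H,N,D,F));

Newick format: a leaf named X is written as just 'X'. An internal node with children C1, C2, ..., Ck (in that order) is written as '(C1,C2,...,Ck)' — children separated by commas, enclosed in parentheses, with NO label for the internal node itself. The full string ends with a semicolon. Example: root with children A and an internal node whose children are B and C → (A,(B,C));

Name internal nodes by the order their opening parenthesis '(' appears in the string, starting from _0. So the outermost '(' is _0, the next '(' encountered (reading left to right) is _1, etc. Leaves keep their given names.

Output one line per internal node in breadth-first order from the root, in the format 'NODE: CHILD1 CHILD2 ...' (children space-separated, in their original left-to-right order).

Input: (U,M,(H,N,D,F));
Scanning left-to-right, naming '(' by encounter order:
  pos 0: '(' -> open internal node _0 (depth 1)
  pos 5: '(' -> open internal node _1 (depth 2)
  pos 13: ')' -> close internal node _1 (now at depth 1)
  pos 14: ')' -> close internal node _0 (now at depth 0)
Total internal nodes: 2
BFS adjacency from root:
  _0: U M _1
  _1: H N D F

Answer: _0: U M _1
_1: H N D F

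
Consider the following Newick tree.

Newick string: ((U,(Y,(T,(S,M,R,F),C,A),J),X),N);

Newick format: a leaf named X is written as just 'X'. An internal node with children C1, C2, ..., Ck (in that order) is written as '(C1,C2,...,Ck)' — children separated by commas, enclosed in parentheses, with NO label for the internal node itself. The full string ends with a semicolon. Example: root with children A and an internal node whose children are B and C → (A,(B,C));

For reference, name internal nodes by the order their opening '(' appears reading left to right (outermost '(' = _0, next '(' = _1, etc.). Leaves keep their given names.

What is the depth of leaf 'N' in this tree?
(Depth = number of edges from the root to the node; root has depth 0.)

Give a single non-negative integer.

Answer: 1

Derivation:
Newick: ((U,(Y,(T,(S,M,R,F),C,A),J),X),N);
Naming internals by '(' encounter order: outermost '(' = _0, next = _1, ...
Query node: N
Path from root: _0 -> N
Depth of N: 1 (number of edges from root)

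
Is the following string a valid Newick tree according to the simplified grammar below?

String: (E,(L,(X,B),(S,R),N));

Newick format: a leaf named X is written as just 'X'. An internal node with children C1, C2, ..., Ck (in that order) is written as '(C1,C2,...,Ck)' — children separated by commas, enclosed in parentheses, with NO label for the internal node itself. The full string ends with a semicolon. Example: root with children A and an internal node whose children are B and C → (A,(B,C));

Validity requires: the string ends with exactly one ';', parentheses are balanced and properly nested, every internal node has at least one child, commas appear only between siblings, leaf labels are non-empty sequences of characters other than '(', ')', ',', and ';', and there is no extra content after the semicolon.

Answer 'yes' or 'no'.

Input: (E,(L,(X,B),(S,R),N));
Paren balance: 4 '(' vs 4 ')' OK
Ends with single ';': True
Full parse: OK
Valid: True

Answer: yes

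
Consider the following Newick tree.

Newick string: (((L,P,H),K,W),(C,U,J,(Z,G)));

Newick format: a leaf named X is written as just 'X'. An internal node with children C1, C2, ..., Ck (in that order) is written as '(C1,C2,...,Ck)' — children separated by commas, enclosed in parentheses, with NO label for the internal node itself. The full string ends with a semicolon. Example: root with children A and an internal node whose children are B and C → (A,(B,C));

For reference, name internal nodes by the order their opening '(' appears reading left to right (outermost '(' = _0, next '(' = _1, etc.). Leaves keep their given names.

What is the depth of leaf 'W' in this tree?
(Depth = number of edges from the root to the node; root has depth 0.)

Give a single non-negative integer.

Answer: 2

Derivation:
Newick: (((L,P,H),K,W),(C,U,J,(Z,G)));
Naming internals by '(' encounter order: outermost '(' = _0, next = _1, ...
Query node: W
Path from root: _0 -> _1 -> W
Depth of W: 2 (number of edges from root)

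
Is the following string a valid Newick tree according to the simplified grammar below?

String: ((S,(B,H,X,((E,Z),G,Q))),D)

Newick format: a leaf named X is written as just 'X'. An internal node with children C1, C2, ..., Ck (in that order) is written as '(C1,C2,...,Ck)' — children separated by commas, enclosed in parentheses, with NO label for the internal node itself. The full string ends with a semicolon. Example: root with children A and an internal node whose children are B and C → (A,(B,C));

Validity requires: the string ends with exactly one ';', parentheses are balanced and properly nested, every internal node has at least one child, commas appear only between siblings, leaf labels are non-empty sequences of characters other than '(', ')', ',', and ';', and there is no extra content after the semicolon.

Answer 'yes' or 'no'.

Answer: no

Derivation:
Input: ((S,(B,H,X,((E,Z),G,Q))),D)
Paren balance: 5 '(' vs 5 ')' OK
Ends with single ';': False
Full parse: FAILS (must end with ;)
Valid: False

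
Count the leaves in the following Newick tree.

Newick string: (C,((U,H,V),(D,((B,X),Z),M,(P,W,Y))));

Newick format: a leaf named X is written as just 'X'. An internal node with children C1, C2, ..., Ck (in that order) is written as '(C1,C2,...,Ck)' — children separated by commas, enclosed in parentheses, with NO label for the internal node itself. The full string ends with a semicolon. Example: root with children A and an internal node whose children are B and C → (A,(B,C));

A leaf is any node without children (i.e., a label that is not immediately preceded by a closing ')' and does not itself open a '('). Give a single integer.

Answer: 12

Derivation:
Newick: (C,((U,H,V),(D,((B,X),Z),M,(P,W,Y))));
Scan left-to-right; a leaf is any maximal label run not followed by '(':
  pos 1: leaf 'C' → count = 1
  pos 5: leaf 'U' → count = 2
  pos 7: leaf 'H' → count = 3
  pos 9: leaf 'V' → count = 4
  pos 13: leaf 'D' → count = 5
  pos 17: leaf 'B' → count = 6
  pos 19: leaf 'X' → count = 7
  pos 22: leaf 'Z' → count = 8
  pos 25: leaf 'M' → count = 9
  pos 28: leaf 'P' → count = 10
  pos 30: leaf 'W' → count = 11
  pos 32: leaf 'Y' → count = 12
Total leaves: 12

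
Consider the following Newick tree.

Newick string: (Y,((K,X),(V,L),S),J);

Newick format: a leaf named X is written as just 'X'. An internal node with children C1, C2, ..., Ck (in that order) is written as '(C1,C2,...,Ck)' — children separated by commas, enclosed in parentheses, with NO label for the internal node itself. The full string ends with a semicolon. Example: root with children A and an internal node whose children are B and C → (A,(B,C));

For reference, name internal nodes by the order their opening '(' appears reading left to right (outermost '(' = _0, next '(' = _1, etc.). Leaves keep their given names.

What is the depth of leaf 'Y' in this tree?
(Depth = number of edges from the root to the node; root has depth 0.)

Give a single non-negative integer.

Answer: 1

Derivation:
Newick: (Y,((K,X),(V,L),S),J);
Naming internals by '(' encounter order: outermost '(' = _0, next = _1, ...
Query node: Y
Path from root: _0 -> Y
Depth of Y: 1 (number of edges from root)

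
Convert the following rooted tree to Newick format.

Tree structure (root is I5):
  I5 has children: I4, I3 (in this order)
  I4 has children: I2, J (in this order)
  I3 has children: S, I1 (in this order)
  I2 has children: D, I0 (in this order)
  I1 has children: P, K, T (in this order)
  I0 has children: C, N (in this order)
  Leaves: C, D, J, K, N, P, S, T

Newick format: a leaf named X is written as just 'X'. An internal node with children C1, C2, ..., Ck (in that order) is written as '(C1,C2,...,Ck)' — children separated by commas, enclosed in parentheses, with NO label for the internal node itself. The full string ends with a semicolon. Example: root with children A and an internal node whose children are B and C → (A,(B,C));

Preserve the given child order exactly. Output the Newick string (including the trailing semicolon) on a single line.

Answer: (((D,(C,N)),J),(S,(P,K,T)));

Derivation:
internal I5 with children ['I4', 'I3']
  internal I4 with children ['I2', 'J']
    internal I2 with children ['D', 'I0']
      leaf 'D' → 'D'
      internal I0 with children ['C', 'N']
        leaf 'C' → 'C'
        leaf 'N' → 'N'
      → '(C,N)'
    → '(D,(C,N))'
    leaf 'J' → 'J'
  → '((D,(C,N)),J)'
  internal I3 with children ['S', 'I1']
    leaf 'S' → 'S'
    internal I1 with children ['P', 'K', 'T']
      leaf 'P' → 'P'
      leaf 'K' → 'K'
      leaf 'T' → 'T'
    → '(P,K,T)'
  → '(S,(P,K,T))'
→ '(((D,(C,N)),J),(S,(P,K,T)))'
Final: (((D,(C,N)),J),(S,(P,K,T)));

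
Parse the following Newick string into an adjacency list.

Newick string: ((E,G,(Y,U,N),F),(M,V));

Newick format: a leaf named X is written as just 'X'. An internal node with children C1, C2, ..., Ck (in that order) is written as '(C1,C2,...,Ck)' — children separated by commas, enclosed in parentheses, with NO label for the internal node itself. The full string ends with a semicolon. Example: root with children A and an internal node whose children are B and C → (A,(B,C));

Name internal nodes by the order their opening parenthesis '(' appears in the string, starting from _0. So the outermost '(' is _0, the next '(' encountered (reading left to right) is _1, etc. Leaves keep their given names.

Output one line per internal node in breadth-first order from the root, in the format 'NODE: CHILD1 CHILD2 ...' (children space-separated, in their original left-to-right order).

Answer: _0: _1 _3
_1: E G _2 F
_3: M V
_2: Y U N

Derivation:
Input: ((E,G,(Y,U,N),F),(M,V));
Scanning left-to-right, naming '(' by encounter order:
  pos 0: '(' -> open internal node _0 (depth 1)
  pos 1: '(' -> open internal node _1 (depth 2)
  pos 6: '(' -> open internal node _2 (depth 3)
  pos 12: ')' -> close internal node _2 (now at depth 2)
  pos 15: ')' -> close internal node _1 (now at depth 1)
  pos 17: '(' -> open internal node _3 (depth 2)
  pos 21: ')' -> close internal node _3 (now at depth 1)
  pos 22: ')' -> close internal node _0 (now at depth 0)
Total internal nodes: 4
BFS adjacency from root:
  _0: _1 _3
  _1: E G _2 F
  _3: M V
  _2: Y U N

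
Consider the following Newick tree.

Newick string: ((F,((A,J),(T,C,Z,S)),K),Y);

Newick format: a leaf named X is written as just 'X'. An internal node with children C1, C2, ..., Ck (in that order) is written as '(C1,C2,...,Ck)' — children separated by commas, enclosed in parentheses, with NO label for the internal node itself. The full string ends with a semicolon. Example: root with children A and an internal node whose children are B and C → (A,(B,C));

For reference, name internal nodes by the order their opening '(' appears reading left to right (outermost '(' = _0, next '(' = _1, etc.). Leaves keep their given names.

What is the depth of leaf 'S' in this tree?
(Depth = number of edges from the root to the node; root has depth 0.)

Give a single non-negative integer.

Answer: 4

Derivation:
Newick: ((F,((A,J),(T,C,Z,S)),K),Y);
Naming internals by '(' encounter order: outermost '(' = _0, next = _1, ...
Query node: S
Path from root: _0 -> _1 -> _2 -> _4 -> S
Depth of S: 4 (number of edges from root)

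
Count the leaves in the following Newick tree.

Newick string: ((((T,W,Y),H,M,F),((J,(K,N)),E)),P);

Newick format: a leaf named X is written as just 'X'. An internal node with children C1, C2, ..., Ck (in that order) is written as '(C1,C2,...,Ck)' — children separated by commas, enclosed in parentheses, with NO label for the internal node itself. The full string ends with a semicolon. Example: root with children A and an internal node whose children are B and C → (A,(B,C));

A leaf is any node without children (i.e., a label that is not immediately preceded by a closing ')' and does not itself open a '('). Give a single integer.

Answer: 11

Derivation:
Newick: ((((T,W,Y),H,M,F),((J,(K,N)),E)),P);
Scan left-to-right; a leaf is any maximal label run not followed by '(':
  pos 4: leaf 'T' → count = 1
  pos 6: leaf 'W' → count = 2
  pos 8: leaf 'Y' → count = 3
  pos 11: leaf 'H' → count = 4
  pos 13: leaf 'M' → count = 5
  pos 15: leaf 'F' → count = 6
  pos 20: leaf 'J' → count = 7
  pos 23: leaf 'K' → count = 8
  pos 25: leaf 'N' → count = 9
  pos 29: leaf 'E' → count = 10
  pos 33: leaf 'P' → count = 11
Total leaves: 11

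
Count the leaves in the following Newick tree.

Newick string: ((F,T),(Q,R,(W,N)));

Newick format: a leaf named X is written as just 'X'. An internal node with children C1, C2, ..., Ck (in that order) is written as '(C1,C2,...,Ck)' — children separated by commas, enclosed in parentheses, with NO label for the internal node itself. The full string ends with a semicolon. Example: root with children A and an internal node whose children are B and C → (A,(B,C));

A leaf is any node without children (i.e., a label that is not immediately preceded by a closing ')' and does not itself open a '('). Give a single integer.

Newick: ((F,T),(Q,R,(W,N)));
Scan left-to-right; a leaf is any maximal label run not followed by '(':
  pos 2: leaf 'F' → count = 1
  pos 4: leaf 'T' → count = 2
  pos 8: leaf 'Q' → count = 3
  pos 10: leaf 'R' → count = 4
  pos 13: leaf 'W' → count = 5
  pos 15: leaf 'N' → count = 6
Total leaves: 6

Answer: 6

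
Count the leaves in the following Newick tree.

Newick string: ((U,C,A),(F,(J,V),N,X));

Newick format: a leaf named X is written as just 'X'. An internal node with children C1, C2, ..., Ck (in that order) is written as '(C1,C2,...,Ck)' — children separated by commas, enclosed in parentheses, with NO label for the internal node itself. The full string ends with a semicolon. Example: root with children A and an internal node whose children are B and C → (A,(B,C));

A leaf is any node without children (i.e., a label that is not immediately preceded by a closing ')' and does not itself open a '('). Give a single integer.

Newick: ((U,C,A),(F,(J,V),N,X));
Scan left-to-right; a leaf is any maximal label run not followed by '(':
  pos 2: leaf 'U' → count = 1
  pos 4: leaf 'C' → count = 2
  pos 6: leaf 'A' → count = 3
  pos 10: leaf 'F' → count = 4
  pos 13: leaf 'J' → count = 5
  pos 15: leaf 'V' → count = 6
  pos 18: leaf 'N' → count = 7
  pos 20: leaf 'X' → count = 8
Total leaves: 8

Answer: 8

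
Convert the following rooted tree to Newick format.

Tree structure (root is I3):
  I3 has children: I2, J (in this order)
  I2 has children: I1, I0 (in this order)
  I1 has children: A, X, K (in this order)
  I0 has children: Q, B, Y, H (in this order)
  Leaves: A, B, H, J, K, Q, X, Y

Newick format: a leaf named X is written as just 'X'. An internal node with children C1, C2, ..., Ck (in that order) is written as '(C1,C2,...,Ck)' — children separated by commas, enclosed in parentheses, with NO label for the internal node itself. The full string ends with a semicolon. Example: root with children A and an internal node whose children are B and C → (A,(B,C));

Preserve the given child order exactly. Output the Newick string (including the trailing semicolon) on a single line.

Answer: (((A,X,K),(Q,B,Y,H)),J);

Derivation:
internal I3 with children ['I2', 'J']
  internal I2 with children ['I1', 'I0']
    internal I1 with children ['A', 'X', 'K']
      leaf 'A' → 'A'
      leaf 'X' → 'X'
      leaf 'K' → 'K'
    → '(A,X,K)'
    internal I0 with children ['Q', 'B', 'Y', 'H']
      leaf 'Q' → 'Q'
      leaf 'B' → 'B'
      leaf 'Y' → 'Y'
      leaf 'H' → 'H'
    → '(Q,B,Y,H)'
  → '((A,X,K),(Q,B,Y,H))'
  leaf 'J' → 'J'
→ '(((A,X,K),(Q,B,Y,H)),J)'
Final: (((A,X,K),(Q,B,Y,H)),J);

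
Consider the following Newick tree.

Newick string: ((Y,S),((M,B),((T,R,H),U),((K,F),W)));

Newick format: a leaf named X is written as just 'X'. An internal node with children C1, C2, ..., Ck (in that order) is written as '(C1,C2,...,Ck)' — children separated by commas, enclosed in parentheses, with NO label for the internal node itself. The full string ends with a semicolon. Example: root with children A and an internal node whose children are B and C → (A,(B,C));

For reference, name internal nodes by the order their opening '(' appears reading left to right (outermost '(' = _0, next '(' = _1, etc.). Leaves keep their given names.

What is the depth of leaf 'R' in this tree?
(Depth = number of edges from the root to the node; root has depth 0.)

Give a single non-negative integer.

Newick: ((Y,S),((M,B),((T,R,H),U),((K,F),W)));
Naming internals by '(' encounter order: outermost '(' = _0, next = _1, ...
Query node: R
Path from root: _0 -> _2 -> _4 -> _5 -> R
Depth of R: 4 (number of edges from root)

Answer: 4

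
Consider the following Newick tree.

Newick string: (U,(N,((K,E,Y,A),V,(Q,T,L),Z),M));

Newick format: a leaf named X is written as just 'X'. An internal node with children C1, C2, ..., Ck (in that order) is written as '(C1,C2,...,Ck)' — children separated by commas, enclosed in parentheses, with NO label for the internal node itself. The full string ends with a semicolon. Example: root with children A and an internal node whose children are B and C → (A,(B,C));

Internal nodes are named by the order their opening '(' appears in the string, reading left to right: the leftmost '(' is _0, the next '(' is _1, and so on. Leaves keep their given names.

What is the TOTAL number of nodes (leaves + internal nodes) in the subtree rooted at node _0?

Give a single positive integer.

Newick: (U,(N,((K,E,Y,A),V,(Q,T,L),Z),M));
Locate _0: it is the '(' at position 0 (the 1st '(' reading left to right).
Query: subtree rooted at _0
_0: subtree_size = 1 + 16
  U: subtree_size = 1 + 0
  _1: subtree_size = 1 + 14
    N: subtree_size = 1 + 0
    _2: subtree_size = 1 + 11
      _3: subtree_size = 1 + 4
        K: subtree_size = 1 + 0
        E: subtree_size = 1 + 0
        Y: subtree_size = 1 + 0
        A: subtree_size = 1 + 0
      V: subtree_size = 1 + 0
      _4: subtree_size = 1 + 3
        Q: subtree_size = 1 + 0
        T: subtree_size = 1 + 0
        L: subtree_size = 1 + 0
      Z: subtree_size = 1 + 0
    M: subtree_size = 1 + 0
Total subtree size of _0: 17

Answer: 17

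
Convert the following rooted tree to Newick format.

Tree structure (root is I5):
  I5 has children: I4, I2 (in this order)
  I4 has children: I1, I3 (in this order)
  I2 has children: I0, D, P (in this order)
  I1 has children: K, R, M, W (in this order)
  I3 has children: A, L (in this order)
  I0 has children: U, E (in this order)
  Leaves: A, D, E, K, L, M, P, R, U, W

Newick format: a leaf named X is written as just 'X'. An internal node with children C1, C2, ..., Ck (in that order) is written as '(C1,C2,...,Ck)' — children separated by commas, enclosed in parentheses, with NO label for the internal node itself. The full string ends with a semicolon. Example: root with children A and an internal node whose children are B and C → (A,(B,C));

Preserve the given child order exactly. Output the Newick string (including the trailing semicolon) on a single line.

Answer: (((K,R,M,W),(A,L)),((U,E),D,P));

Derivation:
internal I5 with children ['I4', 'I2']
  internal I4 with children ['I1', 'I3']
    internal I1 with children ['K', 'R', 'M', 'W']
      leaf 'K' → 'K'
      leaf 'R' → 'R'
      leaf 'M' → 'M'
      leaf 'W' → 'W'
    → '(K,R,M,W)'
    internal I3 with children ['A', 'L']
      leaf 'A' → 'A'
      leaf 'L' → 'L'
    → '(A,L)'
  → '((K,R,M,W),(A,L))'
  internal I2 with children ['I0', 'D', 'P']
    internal I0 with children ['U', 'E']
      leaf 'U' → 'U'
      leaf 'E' → 'E'
    → '(U,E)'
    leaf 'D' → 'D'
    leaf 'P' → 'P'
  → '((U,E),D,P)'
→ '(((K,R,M,W),(A,L)),((U,E),D,P))'
Final: (((K,R,M,W),(A,L)),((U,E),D,P));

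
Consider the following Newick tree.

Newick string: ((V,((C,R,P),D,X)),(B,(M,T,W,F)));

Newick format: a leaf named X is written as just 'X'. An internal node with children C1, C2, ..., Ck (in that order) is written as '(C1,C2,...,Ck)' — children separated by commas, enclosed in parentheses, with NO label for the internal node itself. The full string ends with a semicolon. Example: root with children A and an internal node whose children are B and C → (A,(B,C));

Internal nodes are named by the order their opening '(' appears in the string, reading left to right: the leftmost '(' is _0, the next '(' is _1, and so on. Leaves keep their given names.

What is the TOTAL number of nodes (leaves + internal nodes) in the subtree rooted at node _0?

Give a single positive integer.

Answer: 17

Derivation:
Newick: ((V,((C,R,P),D,X)),(B,(M,T,W,F)));
Locate _0: it is the '(' at position 0 (the 1st '(' reading left to right).
Query: subtree rooted at _0
_0: subtree_size = 1 + 16
  _1: subtree_size = 1 + 8
    V: subtree_size = 1 + 0
    _2: subtree_size = 1 + 6
      _3: subtree_size = 1 + 3
        C: subtree_size = 1 + 0
        R: subtree_size = 1 + 0
        P: subtree_size = 1 + 0
      D: subtree_size = 1 + 0
      X: subtree_size = 1 + 0
  _4: subtree_size = 1 + 6
    B: subtree_size = 1 + 0
    _5: subtree_size = 1 + 4
      M: subtree_size = 1 + 0
      T: subtree_size = 1 + 0
      W: subtree_size = 1 + 0
      F: subtree_size = 1 + 0
Total subtree size of _0: 17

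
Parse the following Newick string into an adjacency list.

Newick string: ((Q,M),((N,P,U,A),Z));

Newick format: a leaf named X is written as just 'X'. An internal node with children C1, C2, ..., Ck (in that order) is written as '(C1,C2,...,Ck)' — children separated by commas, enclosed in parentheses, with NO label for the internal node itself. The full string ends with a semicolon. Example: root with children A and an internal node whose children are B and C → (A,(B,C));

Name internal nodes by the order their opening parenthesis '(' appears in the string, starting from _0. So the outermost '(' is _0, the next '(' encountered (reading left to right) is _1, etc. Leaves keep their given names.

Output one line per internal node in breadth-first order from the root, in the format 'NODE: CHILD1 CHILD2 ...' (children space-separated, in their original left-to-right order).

Input: ((Q,M),((N,P,U,A),Z));
Scanning left-to-right, naming '(' by encounter order:
  pos 0: '(' -> open internal node _0 (depth 1)
  pos 1: '(' -> open internal node _1 (depth 2)
  pos 5: ')' -> close internal node _1 (now at depth 1)
  pos 7: '(' -> open internal node _2 (depth 2)
  pos 8: '(' -> open internal node _3 (depth 3)
  pos 16: ')' -> close internal node _3 (now at depth 2)
  pos 19: ')' -> close internal node _2 (now at depth 1)
  pos 20: ')' -> close internal node _0 (now at depth 0)
Total internal nodes: 4
BFS adjacency from root:
  _0: _1 _2
  _1: Q M
  _2: _3 Z
  _3: N P U A

Answer: _0: _1 _2
_1: Q M
_2: _3 Z
_3: N P U A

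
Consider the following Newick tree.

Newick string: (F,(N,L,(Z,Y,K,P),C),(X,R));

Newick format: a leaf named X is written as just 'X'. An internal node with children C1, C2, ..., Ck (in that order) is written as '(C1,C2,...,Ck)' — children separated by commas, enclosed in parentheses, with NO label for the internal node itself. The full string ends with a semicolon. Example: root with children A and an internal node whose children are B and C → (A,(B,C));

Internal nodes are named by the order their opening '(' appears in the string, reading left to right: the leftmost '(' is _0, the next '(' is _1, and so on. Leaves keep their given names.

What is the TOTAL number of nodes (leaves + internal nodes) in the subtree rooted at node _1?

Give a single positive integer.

Answer: 9

Derivation:
Newick: (F,(N,L,(Z,Y,K,P),C),(X,R));
Locate _1: it is the '(' at position 3 (the 2nd '(' reading left to right).
Query: subtree rooted at _1
_1: subtree_size = 1 + 8
  N: subtree_size = 1 + 0
  L: subtree_size = 1 + 0
  _2: subtree_size = 1 + 4
    Z: subtree_size = 1 + 0
    Y: subtree_size = 1 + 0
    K: subtree_size = 1 + 0
    P: subtree_size = 1 + 0
  C: subtree_size = 1 + 0
Total subtree size of _1: 9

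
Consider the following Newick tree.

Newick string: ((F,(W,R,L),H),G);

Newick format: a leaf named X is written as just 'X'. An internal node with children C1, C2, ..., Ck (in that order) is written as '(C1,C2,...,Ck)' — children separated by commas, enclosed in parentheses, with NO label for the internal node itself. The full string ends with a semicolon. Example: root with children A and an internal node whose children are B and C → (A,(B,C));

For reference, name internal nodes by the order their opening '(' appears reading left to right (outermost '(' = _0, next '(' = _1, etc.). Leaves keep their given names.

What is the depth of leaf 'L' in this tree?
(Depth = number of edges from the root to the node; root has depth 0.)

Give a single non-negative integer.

Answer: 3

Derivation:
Newick: ((F,(W,R,L),H),G);
Naming internals by '(' encounter order: outermost '(' = _0, next = _1, ...
Query node: L
Path from root: _0 -> _1 -> _2 -> L
Depth of L: 3 (number of edges from root)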